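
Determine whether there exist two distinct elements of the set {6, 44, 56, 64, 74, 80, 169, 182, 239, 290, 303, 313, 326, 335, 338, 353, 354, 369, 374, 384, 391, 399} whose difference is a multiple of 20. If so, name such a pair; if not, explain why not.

The pair (6, 326) works.

Reduce each element mod 20: 6↦6, 44↦4, 56↦16, 64↦4, 74↦14, 80↦0, 169↦9, 182↦2, 239↦19, 290↦10, 303↦3, 313↦13, 326↦6, 335↦15, 338↦18, 353↦13, 354↦14, 369↦9, 374↦14, 384↦4, 391↦11, 399↦19. The residue 6 repeats (at 6 and 326), and 326 − 6 = 320 = 16·20.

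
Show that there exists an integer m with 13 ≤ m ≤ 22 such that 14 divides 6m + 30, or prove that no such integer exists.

m = 16

At m = 16 we get 6·16 + 30 = 126, and 126 = 14·9.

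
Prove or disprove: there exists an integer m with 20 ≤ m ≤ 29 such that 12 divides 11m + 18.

There is no such integer m in that range.

The values of 11m + 18 for m = 20, 21, …, 29 are 238, 249, 260, 271, 282, 293, 304, 315, 326, 337; reduced mod 12 these are 10, 9, 8, 7, 6, 5, 4, 3, 2, 1.
Since 0 is absent from this list, 12 ∤ 11m + 18 for every m with 20 ≤ m ≤ 29.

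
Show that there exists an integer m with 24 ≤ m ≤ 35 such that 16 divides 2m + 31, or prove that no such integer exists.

For m = 24, 25, …, 35 the values of 2m + 31 modulo 16 are 15, 1, 3, 5, 7, 9, 11, 13, 15, 1, 3, 5 respectively.
None is 0, so 16 never divides 2m + 31 on this range.

There is no such integer m in that range.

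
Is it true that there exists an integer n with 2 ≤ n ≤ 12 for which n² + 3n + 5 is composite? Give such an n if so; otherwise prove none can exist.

n = 5

At n = 5: 5² + 3·5 + 5 = 45 = 3·15, which is composite.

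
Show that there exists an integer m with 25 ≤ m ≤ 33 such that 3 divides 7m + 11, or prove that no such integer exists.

At m = 25 we get 7·25 + 11 = 186, and 186 = 3·62.

m = 25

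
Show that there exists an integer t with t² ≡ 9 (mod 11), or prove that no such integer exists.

Take t = 8. Then 8² = 64 = 5·11 + 9, so 8² ≡ 9 (mod 11).

t = 8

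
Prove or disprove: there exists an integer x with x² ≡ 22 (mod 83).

Apply Euler's criterion with the prime 83: 22 is a quadratic residue iff 22^41 ≡ 1 (mod 83), and a non-residue iff it is ≡ −1.
Repeated squaring mod 83: 22^2 = 484 ≡ 69; 22^4 ≡ 69² = 4761 ≡ 30; 22^8 ≡ 30² = 900 ≡ 70; 22^16 ≡ 70² = 4900 ≡ 3; 22^32 ≡ 3² = 9 ≡ 9.
Since 41 = 32 + 8 + 1, 22^41 ≡ 9 · 70 · 22; multiplying out mod 83: 9·70 = 630 ≡ 49, then 49·22 = 1078 ≡ 82. Thus 22^41 ≡ 82 ≡ −1 (mod 83).
The value −1 means 22 is a non-residue modulo 83, so x² ≡ 22 (mod 83) is impossible.

There is no such integer.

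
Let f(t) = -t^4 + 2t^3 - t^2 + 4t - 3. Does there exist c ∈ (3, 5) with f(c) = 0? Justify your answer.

The endpoint values f(3) = -27 and f(5) = -383 are both negative. Claim: f(t) < 0 for every t in (3, 5).
Shift to the endpoint 3: with t = 3 + u (0 < u < 2), one computes f(3 + u) = -u^4 - 10u^3 - 37u^2 - 56u - 27.
All 5 nonzero coefficients of this polynomial in u are negative; hence for u > 0 the value is a sum of negative terms (the constant -27 among them).
So f is strictly negative on (3, 5); no root exists in the interval.

f has no root in that interval.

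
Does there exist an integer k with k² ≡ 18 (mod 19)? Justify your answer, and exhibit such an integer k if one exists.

Computing k² mod 19 for k = 0, 1, …, 9 (enough, by the symmetry k ↦ 19 − k) gives 0, 1, 4, 9, 16, 6, 17, 11, 7, 5.
So the quadratic residues mod 19 are {0, 1, 4, 5, 6, 7, 9, 11, 16, 17}, and 18 is not among them.
Therefore k² ≡ 18 (mod 19) has no solution.

There is no such integer.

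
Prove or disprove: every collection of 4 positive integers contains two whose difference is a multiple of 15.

No; for instance {53, 54, 55, 56} is a counterexample.

Take the 4 consecutive integers 53, 54, 55, 56: their residues mod 15 are all distinct because 4 ≤ 15.
Any two of them differ by at most 3 < 15 and by at least 1, so no difference is a multiple of 15.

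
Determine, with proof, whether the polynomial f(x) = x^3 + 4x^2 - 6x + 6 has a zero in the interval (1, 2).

No.

f(1) = 5 and f(2) = 18, both positive, so a sign-change argument is unavailable; we show f keeps this sign on the whole interval.
Shift to the endpoint 1: with x = 1 + u (0 < u < 1), one computes f(1 + u) = u^3 + 7u^2 + 5u + 5.
The nonzero coefficients here are all positive, so for u > 0 every term is positive (or zero), and the constant term 5 is strictly positive.
Therefore f(x) > 0 throughout (1, 2), and f has no zero there.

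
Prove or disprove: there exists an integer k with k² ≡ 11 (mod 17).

Squares mod 17 repeat after k = 8 (as (−k)² = k²); for k = 0..8 they are 0, 1, 4, 9, 16, 8, 2, 15, 13.
So the quadratic residues mod 17 are {0, 1, 2, 4, 8, 9, 13, 15, 16}, and 11 is not among them.
Hence no integer k has k² ≡ 11 (mod 17).

There is no such integer.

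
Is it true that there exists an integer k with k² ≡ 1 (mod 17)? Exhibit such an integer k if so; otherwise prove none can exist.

k = 16 works: 16² = 256, and 256 − 1 = 255 = 15·17.

k = 16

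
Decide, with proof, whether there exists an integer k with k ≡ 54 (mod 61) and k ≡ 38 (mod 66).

gcd(61, 66) = 1, so the Chinese Remainder Theorem guarantees exactly one residue class mod 4026 satisfying both.
Write k = 54 + 61t and require 54 + 61t ≡ 38 (mod 66), i.e. 61t ≡ 50 (mod 66).
Since 61·13 = 793 = 12·66 + 1, the inverse of 61 mod 66 is 13.
Multiplying by 13: t ≡ 13·50 = 650 ≡ 56 (mod 66).
With t = 56: k = 54 + 61·56 = 3470.
Check: 3470 mod 61 = 54, 3470 mod 66 = 38. ✓

k = 3470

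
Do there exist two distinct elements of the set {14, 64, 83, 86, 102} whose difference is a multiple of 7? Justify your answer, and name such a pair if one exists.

Reduce each element modulo 7: 14↦0, 64↦1, 83↦6, 86↦2, 102↦4.
These 5 residues are pairwise different, hence no difference of two elements is divisible by 7.

No, no such pair exists.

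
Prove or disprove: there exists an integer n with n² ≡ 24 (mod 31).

No such integer exists.

Apply Euler's criterion with the prime 31: 24 is a quadratic residue iff 24^15 ≡ 1 (mod 31), and a non-residue iff it is ≡ −1.
Squaring successively (mod 31): 24^2 = 576 ≡ 18; 24^4 ≡ 18² = 324 ≡ 14; 24^8 ≡ 14² = 196 ≡ 10.
Since 15 = 8 + 4 + 2 + 1, 24^15 ≡ 10 · 14 · 18 · 24; multiplying out mod 31: 10·14 = 140 ≡ 16, then 16·18 = 288 ≡ 9, then 9·24 = 216 ≡ 30. Thus 24^15 ≡ 30 ≡ −1 (mod 31).
By Euler's criterion 24 is a quadratic non-residue mod 31: no n satisfies n² ≡ 24 (mod 31).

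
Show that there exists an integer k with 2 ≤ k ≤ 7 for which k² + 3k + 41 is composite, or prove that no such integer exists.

At k = 5: 5² + 3·5 + 41 = 81 = 3·27, which is composite.

k = 5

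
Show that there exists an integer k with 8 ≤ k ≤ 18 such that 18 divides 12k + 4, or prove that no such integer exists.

The values of 12k + 4 for k = 8, 9, …, 18 are 100, 112, 124, 136, 148, 160, 172, 184, 196, 208, 220; reduced mod 18 these are 10, 4, 16, 10, 4, 16, 10, 4, 16, 10, 4.
None is 0, so 18 never divides 12k + 4 on this range.

No such integer k in that range exists.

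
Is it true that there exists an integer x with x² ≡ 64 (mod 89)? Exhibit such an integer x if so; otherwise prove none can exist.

Take x = 8. Then 8² = 64, and since 0 ≤ 64 < 89 this is already reduced: 8² ≡ 64 (mod 89).

x = 8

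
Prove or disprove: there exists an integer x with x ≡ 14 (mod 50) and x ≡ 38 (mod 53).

Since 50 and 53 share no common factor, CRT says the pair of congruences has a solution (unique mod 2650).
Write x = 14 + 50t and require 14 + 50t ≡ 38 (mod 53), i.e. 50t ≡ 24 (mod 53).
To invert 50 modulo 53: 53 = 1·50 + 3, 50 = 16·3 + 2, 3 = 1·2 + 1, 2 = 2·1 + 0, and unwinding, 1 = 3 − 1·2 = 3 − (50 − 16·3) = −50 + 17·3 = −50 + 17·(53 − 1·50) = 17·53 − 18·50. Thus 50⁻¹ ≡ -18 ≡ 35 (mod 53).
Multiplying by 35: t ≡ 35·24 = 840 ≡ 45 (mod 53).
Taking t = 45 gives x = 14 + 50·45 = 2264.
Verify: 2264 = 45·50 + 14 and 2264 = 42·53 + 38. ✓

x = 2264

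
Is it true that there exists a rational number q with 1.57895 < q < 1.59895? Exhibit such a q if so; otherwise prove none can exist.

q = 19/12

Scale by 12: the interval becomes (18.94740, 19.18740), which contains the integer 19.
Dividing back, 1.57895 < 19/12 < 1.59895, and 19/12 is rational.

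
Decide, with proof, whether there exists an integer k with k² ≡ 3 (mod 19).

Since (19 − k)² ≡ k² (mod 19), it suffices to square k = 0, 1, …, 9: the residues are 0, 1, 4, 9, 16, 6, 17, 11, 7, 5.
The set of squares mod 19 is therefore {0, 1, 4, 5, 6, 7, 9, 11, 16, 17}, which does not contain 3.
Therefore k² ≡ 3 (mod 19) has no solution.

No such integer exists.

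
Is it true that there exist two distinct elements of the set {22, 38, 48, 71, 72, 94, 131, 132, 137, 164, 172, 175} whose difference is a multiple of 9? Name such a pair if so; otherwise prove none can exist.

The pair (22, 94) works.

Both 22 and 94 leave remainder 4 on division by 9; their difference 72 = 8·9 is a multiple of 9.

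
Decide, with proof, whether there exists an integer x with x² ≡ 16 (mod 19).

Take x = 15. Then 15² = 225 = 11·19 + 16, so 15² ≡ 16 (mod 19).

x = 15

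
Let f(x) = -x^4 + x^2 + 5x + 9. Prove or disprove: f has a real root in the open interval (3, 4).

The endpoint values f(3) = -48 and f(4) = -211 are both negative. Claim: f(x) < 0 for every x in (3, 4).
Substitute x = 3 + u, where 0 < u < 1 on the interval. Expanding, f(3 + u) = -u^4 - 12u^3 - 53u^2 - 97u - 48.
All 5 nonzero coefficients of this polynomial in u are negative; hence for u > 0 the value is a sum of negative terms (the constant -48 among them).
Therefore f(x) < 0 throughout (3, 4), and f has no zero there.

No.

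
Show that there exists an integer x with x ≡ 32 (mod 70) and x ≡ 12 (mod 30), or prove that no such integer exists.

x = 102

gcd(70, 30) = 10. A simultaneous solution exists iff 32 ≡ 12 (mod 10); here 32 mod 10 = 2 = 12 mod 10, so it does.
The integers ≡ 32 (mod 70) are 32, 102, …; their remainders mod 30 are 2, 12, so x = 102 is the first that is ≡ 12 (mod 30).
Verify: 102 = 1·70 + 32 and 102 = 3·30 + 12. ✓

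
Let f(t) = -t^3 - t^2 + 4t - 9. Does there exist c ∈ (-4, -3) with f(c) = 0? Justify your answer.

f(-4) = 23 and f(-3) = -3, which have opposite signs.
f is continuous everywhere (it is a polynomial), in particular on [-4, -3].
By the Intermediate Value Theorem f must vanish at some point of (-4, -3).

Yes, f has a root in the interval.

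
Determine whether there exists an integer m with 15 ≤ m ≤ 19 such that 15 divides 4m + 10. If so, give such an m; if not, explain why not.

The values of 4m + 10 for m = 15, 16, …, 19 are 70, 74, 78, 82, 86; reduced mod 15 these are 10, 14, 3, 7, 11.
None is 0, so 15 never divides 4m + 10 on this range.

No such integer m in that range exists.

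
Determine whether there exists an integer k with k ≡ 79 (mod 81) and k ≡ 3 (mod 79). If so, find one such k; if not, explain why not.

k = 3400

Since 81 and 79 share no common factor, CRT says the pair of congruences has a solution (unique mod 6399).
Any solution of the first congruence is k = 79 + 81t; substituting into the second, 81t ≡ 3 − 79 ≡ 3 (mod 79).
81 ≡ 2 (mod 79), so this reads 2t ≡ 3 (mod 79). Since 2·40 = 80 = 1·79 + 1, the inverse of 2 mod 79 is 40.
Therefore t ≡ 40·3 = 120 ≡ 41 (mod 79).
Taking t = 41 gives k = 79 + 81·41 = 3400.
Check: 3400 mod 81 = 79, 3400 mod 79 = 3. ✓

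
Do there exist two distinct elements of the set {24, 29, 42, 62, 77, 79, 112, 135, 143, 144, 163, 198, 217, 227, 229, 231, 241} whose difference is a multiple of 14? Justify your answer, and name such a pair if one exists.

Both 42 and 112 leave remainder 0 on division by 14; their difference 70 = 5·14 is a multiple of 14.

Yes: 42 and 112.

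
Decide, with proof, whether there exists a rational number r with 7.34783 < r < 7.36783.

Multiplying by 11: 11·7.34783 = 80.82613 and 11·7.36783 = 81.04613, so the integer 81 lies strictly between them.
So r = 81/11 works: it is a ratio of integers, and dividing 11·7.34783 < 81 < 11·7.36783 through by 11 gives 7.34783 < 81/11 < 7.36783.

r = 81/11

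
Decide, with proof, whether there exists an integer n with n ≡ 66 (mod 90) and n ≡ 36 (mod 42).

n = 246

gcd(90, 42) = 6. A simultaneous solution exists iff 66 ≡ 36 (mod 6); here 66 mod 6 = 0 = 36 mod 6, so it does.
The integers ≡ 66 (mod 90) are 66, 156, 246, …; their remainders mod 42 are 24, 30, 36, so n = 246 is the first that is ≡ 36 (mod 42).
Indeed 246 ≡ 66 (mod 90) and 246 ≡ 36 (mod 42).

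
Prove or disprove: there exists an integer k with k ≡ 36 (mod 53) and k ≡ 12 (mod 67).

k = 2156

gcd(53, 67) = 1, so the Chinese Remainder Theorem guarantees exactly one residue class mod 3551 satisfying both.
Any solution of the first congruence is k = 36 + 53t; substituting into the second, 53t ≡ 12 − 36 ≡ 43 (mod 67).
Since 53·43 = 2279 = 34·67 + 1, the inverse of 53 mod 67 is 43.
Therefore t ≡ 43·43 = 1849 ≡ 40 (mod 67).
With t = 40: k = 36 + 53·40 = 2156.
Indeed 2156 ≡ 36 (mod 53) and 2156 ≡ 12 (mod 67).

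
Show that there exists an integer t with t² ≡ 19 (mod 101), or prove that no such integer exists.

t = 25

Take t = 25. Then 25² = 625 = 6·101 + 19, so 25² ≡ 19 (mod 101).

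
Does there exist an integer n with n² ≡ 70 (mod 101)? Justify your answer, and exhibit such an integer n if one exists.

Take n = 75. Then 75² = 5625 = 55·101 + 70, so 75² ≡ 70 (mod 101).

n = 75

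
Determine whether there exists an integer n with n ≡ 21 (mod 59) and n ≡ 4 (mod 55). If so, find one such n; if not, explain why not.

The moduli 59 and 55 are coprime, so by the Chinese Remainder Theorem a unique solution modulo 3245 exists.
Any solution of the first congruence is n = 21 + 59t; substituting into the second, 59t ≡ 4 − 21 ≡ 38 (mod 55).
59 ≡ 4 (mod 55), so this reads 4t ≡ 38 (mod 55). To invert 4 modulo 55: 55 = 13·4 + 3, 4 = 1·3 + 1, 3 = 3·1 + 0, and unwinding, 1 = 4 − 1·3 = 4 − (55 − 13·4) = −55 + 14·4. Thus 4⁻¹ ≡ 14 (mod 55).
Therefore t ≡ 14·38 = 532 ≡ 37 (mod 55).
Taking t = 37 gives n = 21 + 59·37 = 2204.
Verify: 2204 = 37·59 + 21 and 2204 = 40·55 + 4. ✓

n = 2204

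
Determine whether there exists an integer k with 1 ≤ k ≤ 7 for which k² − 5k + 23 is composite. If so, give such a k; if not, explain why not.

No, no such integer k in that range exists.

The values for k = 1, 2, …, 7 are 19, 17, 17, 19, 23, 29, 37, and each of these is prime.
So no value in the range makes the expression composite.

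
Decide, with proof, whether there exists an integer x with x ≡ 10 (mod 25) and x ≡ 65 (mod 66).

Since 25 and 66 share no common factor, CRT says the pair of congruences has a solution (unique mod 1650).
Write x = 10 + 25t and require 10 + 25t ≡ 65 (mod 66), i.e. 25t ≡ 55 (mod 66).
Invert 25 mod 66 by the Euclidean algorithm: 66 = 2·25 + 16, 25 = 1·16 + 9, 16 = 1·9 + 7, 9 = 1·7 + 2, 7 = 3·2 + 1, 2 = 2·1 + 0; back-substituting, 1 = 7 − 3·2 = 7 − 3·(9 − 1·7) = −3·9 + 4·7 = −3·9 + 4·(16 − 1·9) = 4·16 − 7·9 = 4·16 − 7·(25 − 1·16) = −7·25 + 11·16 = −7·25 + 11·(66 − 2·25) = 11·66 − 29·25. Hence 25·(-29) ≡ 1, so 25⁻¹ ≡ -29 ≡ 37 (mod 66).
Multiplying by 37: t ≡ 37·55 = 2035 ≡ 55 (mod 66).
With t = 55: x = 10 + 25·55 = 1385.
Verify: 1385 = 55·25 + 10 and 1385 = 20·66 + 65. ✓

x = 1385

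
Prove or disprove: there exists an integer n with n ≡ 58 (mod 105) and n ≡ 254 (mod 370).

No, no such integer exists.

Reduce both congruences modulo 5, which divides 105 and 370: they say n ≡ 58 (mod 5) and n ≡ 254 (mod 5).
These are incompatible: 58 − 254 = -196 is not divisible by 5.
Therefore no such n exists.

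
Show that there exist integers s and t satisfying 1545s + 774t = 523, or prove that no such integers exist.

Any value of 1545s + 774t is a multiple of gcd(1545, 774) = 3.
But 523 = 3·174 + 1, so 3 ∤ 523.
Hence no integers s, t satisfy the equation.

No such integers exist.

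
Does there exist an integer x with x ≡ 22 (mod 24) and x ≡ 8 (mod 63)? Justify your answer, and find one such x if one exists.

Reduce both congruences modulo 3, which divides 24 and 63: they say x ≡ 22 (mod 3) and x ≡ 8 (mod 3).
But 22 mod 3 = 1 while 8 mod 3 = 2, a contradiction.
Hence the system has no solution.

No, no such integer exists.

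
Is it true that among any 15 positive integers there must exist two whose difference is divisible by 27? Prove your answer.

No, the set {133, 134, 135, 136, 137, 138, 139, 140, 141, 142, 143, 144, 145, 146, 147} is a counterexample.

Consider the 15 integers 133, 134, …, 147. They lie in distinct residue classes modulo 27, since 15 ≤ 27.
The differences between them range over 1, …, 14, none of which is divisible by 27.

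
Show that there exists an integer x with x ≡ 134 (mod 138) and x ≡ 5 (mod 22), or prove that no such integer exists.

No, no such integer exists.

Both moduli are multiples of 2 = gcd(138, 22), so any solution would satisfy x ≡ 134 and x ≡ 5 modulo 2 simultaneously.
But 134 mod 2 = 0 while 5 mod 2 = 1, a contradiction.
Therefore no such x exists.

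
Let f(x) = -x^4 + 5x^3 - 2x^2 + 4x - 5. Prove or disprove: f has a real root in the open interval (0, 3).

Yes, f has a root in the interval.

f(0) = -5 and f(3) = 43, which have opposite signs.
f is continuous everywhere (it is a polynomial), in particular on [0, 3].
By the Intermediate Value Theorem f must vanish at some point of (0, 3).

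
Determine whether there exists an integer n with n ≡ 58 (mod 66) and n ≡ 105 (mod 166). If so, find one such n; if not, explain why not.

Reduce both congruences modulo 2, which divides 66 and 166: they say n ≡ 58 (mod 2) and n ≡ 105 (mod 2).
But 58 mod 2 = 0 while 105 mod 2 = 1, a contradiction.
Therefore no such n exists.

No such integer exists.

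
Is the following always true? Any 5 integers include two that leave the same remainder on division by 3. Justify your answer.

True.

There are exactly 3 possible remainders on division by 3.
Placing 5 integers into 3 classes, some class receives at least two — say a and b.
So a and b have equal remainders mod 3, which is exactly what was to be shown.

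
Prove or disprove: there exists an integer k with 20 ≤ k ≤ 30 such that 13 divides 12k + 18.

There is no such integer k in that range.

The values of 12k + 18 for k = 20, 21, …, 30 are 258, 270, 282, 294, 306, 318, 330, 342, 354, 366, 378; reduced mod 13 these are 11, 10, 9, 8, 7, 6, 5, 4, 3, 2, 1.
The residue 0 does not occur, so no k in [20, 30] makes 12k + 18 a multiple of 13.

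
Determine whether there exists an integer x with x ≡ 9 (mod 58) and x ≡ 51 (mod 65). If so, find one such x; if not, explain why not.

x = 3431

gcd(58, 65) = 1, so the Chinese Remainder Theorem guarantees exactly one residue class mod 3770 satisfying both.
Write x = 9 + 58t and require 9 + 58t ≡ 51 (mod 65), i.e. 58t ≡ 42 (mod 65).
Invert 58 mod 65 by the Euclidean algorithm: 65 = 1·58 + 7, 58 = 8·7 + 2, 7 = 3·2 + 1, 2 = 2·1 + 0; back-substituting, 1 = 7 − 3·2 = 7 − 3·(58 − 8·7) = −3·58 + 25·7 = −3·58 + 25·(65 − 1·58) = 25·65 − 28·58. Hence 58·(-28) ≡ 1, so 58⁻¹ ≡ -28 ≡ 37 (mod 65).
Multiplying by 37: t ≡ 37·42 = 1554 ≡ 59 (mod 65).
With t = 59: x = 9 + 58·59 = 3431.
Indeed 3431 ≡ 9 (mod 58) and 3431 ≡ 51 (mod 65).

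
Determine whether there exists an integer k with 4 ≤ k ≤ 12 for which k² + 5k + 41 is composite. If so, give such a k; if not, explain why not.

k = 11

At k = 11: 11² + 5·11 + 41 = 217 = 7·31, which is composite.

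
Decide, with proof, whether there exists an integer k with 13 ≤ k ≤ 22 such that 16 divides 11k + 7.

The values of 11k + 7 for k = 13, 14, …, 22 are 150, 161, 172, 183, 194, 205, 216, 227, 238, 249; reduced mod 16 these are 6, 1, 12, 7, 2, 13, 8, 3, 14, 9.
The residue 0 does not occur, so no k in [13, 22] makes 11k + 7 a multiple of 16.

No such integer k in that range exists.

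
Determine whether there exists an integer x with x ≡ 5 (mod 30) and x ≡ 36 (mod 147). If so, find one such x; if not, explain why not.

No such integer exists.

gcd(30, 147) = 3. If x ≡ 5 (mod 30) and x ≡ 36 (mod 147), then x ≡ 5 (mod 3) and x ≡ 36 (mod 3).
However 5 ≡ 2 and 36 ≡ 0 (mod 3), and 2 ≠ 0.
Therefore no such x exists.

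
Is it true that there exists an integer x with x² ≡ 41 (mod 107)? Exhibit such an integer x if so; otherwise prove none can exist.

x = 83

Take x = 83. Then 83² = 6889 = 64·107 + 41, so 83² ≡ 41 (mod 107).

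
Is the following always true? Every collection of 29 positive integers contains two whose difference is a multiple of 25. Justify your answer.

Yes, this is always true.

There are exactly 25 possible remainders on division by 25.
Placing 29 integers into 25 classes, some class receives at least two — say a and b.
Then a ≡ b (mod 25), i.e. 25 ∣ (a − b).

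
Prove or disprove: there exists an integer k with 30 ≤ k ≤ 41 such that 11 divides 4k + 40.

k = 34

At k = 34 we get 4·34 + 40 = 176, and 176 = 11·16.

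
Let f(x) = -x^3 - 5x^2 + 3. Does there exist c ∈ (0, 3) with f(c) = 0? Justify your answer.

f(0) = 3 and f(3) = -69, which have opposite signs.
As a polynomial, f is continuous on every closed interval.
By the Intermediate Value Theorem, f takes the value 0 somewhere in the open interval.

Yes, such a c exists.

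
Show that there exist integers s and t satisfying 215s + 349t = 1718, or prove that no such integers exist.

Since gcd(215, 349) = 1, every integer is an integer combination of 215 and 349.
Run the Euclidean algorithm on 349 and 215: 349 = 1·215 + 134, 215 = 1·134 + 81, 134 = 1·81 + 53, 81 = 1·53 + 28, 53 = 1·28 + 25, 28 = 1·25 + 3, 25 = 8·3 + 1, 3 = 3·1 + 0.
Working back up the chain: 1 = 25 − 8·3 = 25 − 8·(28 − 1·25) = −8·28 + 9·25 = −8·28 + 9·(53 − 1·28) = 9·53 − 17·28 = 9·53 − 17·(81 − 1·53) = −17·81 + 26·53 = −17·81 + 26·(134 − 1·81) = 26·134 − 43·81 = 26·134 − 43·(215 − 1·134) = −43·215 + 69·134 = −43·215 + 69·(349 − 1·215) = 69·349 − 112·215. So 215·(-112) + 349·69 = 1.
Scaling by 1718 gives the particular solution (s, t) = (-192416, 118542).
The general solution is s = -192416 + 349k, t = 118542 − 215k; taking k = 552 gives the smaller pair s = 232, t = -138.
Check: 215·232 + 349·(-138) = 49880 − 48162 = 1718. ✓

s = 232, t = -138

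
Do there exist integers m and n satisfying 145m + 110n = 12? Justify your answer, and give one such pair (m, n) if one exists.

No such integers exist.

gcd(145, 110) = 5, so every integer of the form 145m + 110n is a multiple of 5.
But 12 is not a multiple of 5 (it leaves remainder 2).
So the equation is unsolvable over ℤ.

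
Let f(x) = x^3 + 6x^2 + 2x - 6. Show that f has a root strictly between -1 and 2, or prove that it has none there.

f(-1) = -3 and f(2) = 30, which have opposite signs.
f is continuous everywhere (it is a polynomial), in particular on [-1, 2].
By the Intermediate Value Theorem f must vanish at some point of (-1, 2).

Yes, f has a root in the interval.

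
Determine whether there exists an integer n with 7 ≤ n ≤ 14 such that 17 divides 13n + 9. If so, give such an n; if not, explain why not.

There is no such integer n in that range.

The values of 13n + 9 for n = 7, 8, …, 14 are 100, 113, 126, 139, 152, 165, 178, 191; reduced mod 17 these are 15, 11, 7, 3, 16, 12, 8, 4.
Since 0 is absent from this list, 17 ∤ 13n + 9 for every n with 7 ≤ n ≤ 14.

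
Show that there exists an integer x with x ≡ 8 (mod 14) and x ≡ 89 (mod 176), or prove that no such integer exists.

There is no such integer.

gcd(14, 176) = 2. If x ≡ 8 (mod 14) and x ≡ 89 (mod 176), then x ≡ 8 (mod 2) and x ≡ 89 (mod 2).
These are incompatible: 8 − 89 = -81 is not divisible by 2.
So no integer satisfies both congruences.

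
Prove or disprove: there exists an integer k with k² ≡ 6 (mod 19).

k = 14 works: 14² = 196, and 196 − 6 = 190 = 10·19.

k = 14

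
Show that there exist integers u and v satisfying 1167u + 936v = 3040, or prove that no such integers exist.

gcd(1167, 936) = 3, so every integer of the form 1167u + 936v is a multiple of 3.
But 3040 = 3·1013 + 1, so 3 ∤ 3040.
Therefore 1167u + 936v = 3040 has no solution in integers.

No, no such integers exist.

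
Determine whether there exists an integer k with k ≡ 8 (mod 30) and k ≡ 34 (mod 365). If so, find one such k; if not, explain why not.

Reduce both congruences modulo 5, which divides 30 and 365: they say k ≡ 8 (mod 5) and k ≡ 34 (mod 5).
But 8 mod 5 = 3 while 34 mod 5 = 4, a contradiction.
Hence the system has no solution.

No such integer exists.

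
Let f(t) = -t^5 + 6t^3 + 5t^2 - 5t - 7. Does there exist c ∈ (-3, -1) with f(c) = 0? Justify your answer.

f(-3) = 134 and f(-1) = -2, which have opposite signs.
As a polynomial, f is continuous on every closed interval.
By the Intermediate Value Theorem, f takes the value 0 somewhere in the open interval.

Yes, such a c exists.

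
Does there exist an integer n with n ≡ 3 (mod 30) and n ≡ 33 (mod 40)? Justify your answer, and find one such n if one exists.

n = 33

Here gcd(30, 40) = 10, and both 3 and 33 leave remainder 3 mod 10, so the system is consistent.
The integers ≡ 3 (mod 30) are 3, 33, …; their remainders mod 40 are 3, 33, so n = 33 is the first that is ≡ 33 (mod 40).
Check: 33 mod 30 = 3, 33 mod 40 = 33. ✓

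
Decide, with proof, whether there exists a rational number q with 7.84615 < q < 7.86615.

q = 55/7

Multiplying by 7: 7·7.84615 = 54.92305 and 7·7.86615 = 55.06305, so the integer 55 lies strictly between them.
So q = 55/7 works: it is a ratio of integers, and dividing 7·7.84615 < 55 < 7·7.86615 through by 7 gives 7.84615 < 55/7 < 7.86615.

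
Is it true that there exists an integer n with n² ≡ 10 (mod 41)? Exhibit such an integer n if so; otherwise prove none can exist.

n = 16

Take n = 16. Then 16² = 256 = 6·41 + 10, so 16² ≡ 10 (mod 41).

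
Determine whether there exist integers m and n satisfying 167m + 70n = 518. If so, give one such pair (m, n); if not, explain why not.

Since gcd(167, 70) = 1, every integer is an integer combination of 167 and 70.
Euclidean algorithm: 167 = 2·70 + 27, 70 = 2·27 + 16, 27 = 1·16 + 11, 16 = 1·11 + 5, 11 = 2·5 + 1, 5 = 5·1 + 0.
Working back up the chain: 1 = 11 − 2·5 = 11 − 2·(16 − 1·11) = −2·16 + 3·11 = −2·16 + 3·(27 − 1·16) = 3·27 − 5·16 = 3·27 − 5·(70 − 2·27) = −5·70 + 13·27 = −5·70 + 13·(167 − 2·70) = 13·167 − 31·70. So 167·13 + 70·(-31) = 1.
Scaling by 518 gives the particular solution (m, n) = (6734, -16058).
The general solution is m = 6734 + 70k, n = -16058 − 167k; taking k = -96 gives the smaller pair m = 14, n = -26.
Check: 167·14 + 70·(-26) = 2338 − 1820 = 518. ✓

m = 14, n = -26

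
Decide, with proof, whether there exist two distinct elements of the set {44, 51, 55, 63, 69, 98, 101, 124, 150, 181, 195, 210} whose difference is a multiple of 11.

Both 44 and 55 leave remainder 0 on division by 11; their difference 11 = 1·11 is a multiple of 11.

The pair (44, 55) works.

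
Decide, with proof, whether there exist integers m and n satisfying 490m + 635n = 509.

gcd(490, 635) = 5, so every integer of the form 490m + 635n is a multiple of 5.
However 509 leaves remainder 4 on division by 5.
So the equation is unsolvable over ℤ.

No, no such integers exist.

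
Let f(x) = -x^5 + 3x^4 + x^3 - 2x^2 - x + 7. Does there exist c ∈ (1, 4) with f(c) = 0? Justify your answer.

f(1) = 7 and f(4) = -221, which have opposite signs.
f is continuous everywhere (it is a polynomial), in particular on [1, 4].
By the Intermediate Value Theorem f must vanish at some point of (1, 4).

Such a root exists.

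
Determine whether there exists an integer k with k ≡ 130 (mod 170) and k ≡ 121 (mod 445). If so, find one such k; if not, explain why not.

There is no such integer.

gcd(170, 445) = 5. If k ≡ 130 (mod 170) and k ≡ 121 (mod 445), then k ≡ 130 (mod 5) and k ≡ 121 (mod 5).
These are incompatible: 130 − 121 = 9 is not divisible by 5.
Hence the system has no solution.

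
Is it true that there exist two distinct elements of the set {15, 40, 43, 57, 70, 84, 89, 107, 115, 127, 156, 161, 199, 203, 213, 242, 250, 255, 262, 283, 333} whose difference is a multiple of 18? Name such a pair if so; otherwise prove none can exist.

Both 15 and 213 leave remainder 15 on division by 18; their difference 198 = 11·18 is a multiple of 18.

15 and 213 are such a pair.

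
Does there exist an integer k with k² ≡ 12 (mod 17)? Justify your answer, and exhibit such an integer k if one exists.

Since (17 − k)² ≡ k² (mod 17), it suffices to square k = 0, 1, …, 8: the residues are 0, 1, 4, 9, 16, 8, 2, 15, 13.
So the quadratic residues mod 17 are {0, 1, 2, 4, 8, 9, 13, 15, 16}, and 12 is not among them.
Hence no integer k has k² ≡ 12 (mod 17).

There is no such integer.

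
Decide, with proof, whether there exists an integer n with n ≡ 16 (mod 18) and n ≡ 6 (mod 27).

gcd(18, 27) = 9. If n ≡ 16 (mod 18) and n ≡ 6 (mod 27), then n ≡ 16 (mod 9) and n ≡ 6 (mod 9).
But 16 mod 9 = 7 while 6 mod 9 = 6, a contradiction.
So no integer satisfies both congruences.

There is no such integer.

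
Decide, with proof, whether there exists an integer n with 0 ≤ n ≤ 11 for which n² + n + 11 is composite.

At n = 11: 11² + 11 + 11 = 143 = 11·13, which is composite.

n = 11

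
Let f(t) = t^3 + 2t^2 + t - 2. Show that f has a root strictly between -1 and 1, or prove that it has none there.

f(-1) = -2 and f(1) = 2, which have opposite signs.
As a polynomial, f is continuous on every closed interval.
By the Intermediate Value Theorem f must vanish at some point of (-1, 1).

Yes, f has a root in the interval.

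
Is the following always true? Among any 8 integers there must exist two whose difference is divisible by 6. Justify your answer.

Yes.

Each integer lies in one of the 6 residue classes modulo 6.
Placing 8 integers into 6 classes, some class receives at least two — say a and b.
Their difference a − b is then a multiple of 6.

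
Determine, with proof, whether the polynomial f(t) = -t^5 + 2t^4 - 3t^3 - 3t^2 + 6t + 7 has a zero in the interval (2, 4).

f has no root in that interval.

f(2) = -17 and f(4) = -721, both negative, so a sign-change argument is unavailable; we show f keeps this sign on the whole interval.
Shift to the endpoint 2: with t = 2 + u (0 < u < 2), one computes f(2 + u) = -u^5 - 8u^4 - 27u^3 - 53u^2 - 58u - 17.
The nonzero coefficients here are all negative, so for u > 0 every term is negative (or zero), and the constant term -17 is strictly negative.
Therefore f(t) < 0 throughout (2, 4), and f has no zero there.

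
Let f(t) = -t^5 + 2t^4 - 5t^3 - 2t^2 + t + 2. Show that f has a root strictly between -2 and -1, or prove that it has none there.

No such root exists.

f(-2) = 96 and f(-1) = 7, both positive, so a sign-change argument is unavailable; we show f keeps this sign on the whole interval.
Substitute t = -1 − u, where 0 < u < 1 on the interval. Expanding, f(-1 − u) = u^5 + 7u^4 + 23u^3 + 35u^2 + 23u + 7.
All 6 nonzero coefficients of this polynomial in u are positive; hence for u > 0 the value is a sum of positive terms (the constant 7 among them).
Therefore f(t) > 0 throughout (-2, -1), and f has no zero there.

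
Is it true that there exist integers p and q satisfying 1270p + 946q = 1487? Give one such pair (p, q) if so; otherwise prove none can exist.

No such integers exist.

gcd(1270, 946) = 2, so every integer of the form 1270p + 946q is a multiple of 2.
But 1487 = 2·743 + 1, so 2 ∤ 1487.
Therefore 1270p + 946q = 1487 has no solution in integers.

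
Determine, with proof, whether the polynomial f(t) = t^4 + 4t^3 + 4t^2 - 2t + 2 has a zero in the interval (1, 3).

The endpoint values f(1) = 9 and f(3) = 221 are both positive. Claim: f(t) > 0 for every t in (1, 3).
Substitute t = 1 + u, where 0 < u < 2 on the interval. Expanding, f(1 + u) = u^4 + 8u^3 + 22u^2 + 22u + 9.
The nonzero coefficients here are all positive, so for u > 0 every term is positive (or zero), and the constant term 9 is strictly positive.
So f is strictly positive on (1, 3); no root exists in the interval.

No such root exists.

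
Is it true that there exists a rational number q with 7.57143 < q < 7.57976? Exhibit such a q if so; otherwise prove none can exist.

Multiplying by 19: 19·7.57143 = 143.85717 and 19·7.57976 = 144.01544, so the integer 144 lies strictly between them.
So q = 144/19 works: it is a ratio of integers, and dividing 19·7.57143 < 144 < 19·7.57976 through by 19 gives 7.57143 < 144/19 < 7.57976.

q = 144/19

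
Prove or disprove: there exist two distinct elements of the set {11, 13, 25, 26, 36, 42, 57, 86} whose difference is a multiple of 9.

No such pair exists.

Reduce each element modulo 9: 11↦2, 13↦4, 25↦7, 26↦8, 36↦0, 42↦6, 57↦3, 86↦5.
No residue repeats among the 8 elements, so no pair has difference ≡ 0 (mod 9).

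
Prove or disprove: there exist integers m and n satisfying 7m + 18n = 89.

Since gcd(7, 18) = 1, every integer is an integer combination of 7 and 18.
Run the Euclidean algorithm on 18 and 7: 18 = 2·7 + 4, 7 = 1·4 + 3, 4 = 1·3 + 1, 3 = 3·1 + 0.
Working back up the chain: 1 = 4 − 1·3 = 4 − (7 − 1·4) = −7 + 2·4 = −7 + 2·(18 − 2·7) = 2·18 − 5·7. So 7·(-5) + 18·2 = 1.
Scaling by 89 gives the particular solution (m, n) = (-445, 178).
Adding 25·18 to m and subtracting 25·7 from n gives the tidier solution (5, 3).
Check: 7·5 + 18·3 = 35 + 54 = 89. ✓

m = 5, n = 3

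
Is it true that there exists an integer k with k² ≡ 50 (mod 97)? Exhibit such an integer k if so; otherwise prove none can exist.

k = 70 works: 70² = 4900, and 4900 − 50 = 4850 = 50·97.

k = 70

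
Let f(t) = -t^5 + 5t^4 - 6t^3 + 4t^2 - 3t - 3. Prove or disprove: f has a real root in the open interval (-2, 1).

f(-2) = 179 and f(1) = -4, which have opposite signs.
f is continuous everywhere (it is a polynomial), in particular on [-2, 1].
By the Intermediate Value Theorem f must vanish at some point of (-2, 1).

Yes, f has a root in the interval.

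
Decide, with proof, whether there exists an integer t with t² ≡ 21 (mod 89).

t = 56

t = 56 works: 56² = 3136, and 3136 − 21 = 3115 = 35·89.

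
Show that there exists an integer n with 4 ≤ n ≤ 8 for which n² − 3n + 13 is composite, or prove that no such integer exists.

No such integer n in that range exists.

The values for n = 4, 5, …, 8 are 17, 23, 31, 41, 53, and each of these is prime.
So no value in the range makes the expression composite.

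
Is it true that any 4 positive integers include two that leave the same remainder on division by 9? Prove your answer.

Try 4 consecutive integers, 20, 21, 22, 23. Their remainders mod 9 are 2, 3, 4, 5 — pairwise different, as any 4 ≤ 9 consecutive integers have distinct residues.
So no two of them leave the same remainder on division by 9; the claim fails for this set.

No; for instance {20, 21, 22, 23} is a counterexample.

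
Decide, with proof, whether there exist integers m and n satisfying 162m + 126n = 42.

gcd(162, 126) = 18, so every integer of the form 162m + 126n is a multiple of 18.
But 42 = 18·2 + 6, so 18 ∤ 42.
Therefore 162m + 126n = 42 has no solution in integers.

There are no such integers.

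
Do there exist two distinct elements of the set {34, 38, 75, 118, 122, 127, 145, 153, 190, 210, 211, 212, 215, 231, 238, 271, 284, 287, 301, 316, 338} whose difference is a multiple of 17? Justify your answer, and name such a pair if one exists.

34 and 153 are such a pair.

Both 34 and 153 leave remainder 0 on division by 17; their difference 119 = 7·17 is a multiple of 17.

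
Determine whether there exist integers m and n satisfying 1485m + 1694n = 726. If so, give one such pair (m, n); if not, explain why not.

m = 110, n = -96

Since gcd(1485, 1694) = 11 and 726 = 11·66, Bézout's identity guarantees a solution.
Dividing through by 11 reduces the equation to 135m + 154n = 66.
Run the Euclidean algorithm on 154 and 135: 154 = 1·135 + 19, 135 = 7·19 + 2, 19 = 9·2 + 1, 2 = 2·1 + 0.
Working back up the chain: 1 = 19 − 9·2 = 19 − 9·(135 − 7·19) = −9·135 + 64·19 = −9·135 + 64·(154 − 1·135) = 64·154 − 73·135. So 135·(-73) + 154·64 = 1.
Scaling by 66 gives the particular solution (m, n) = (-4818, 4224).
Adding 32·154 to m and subtracting 32·135 from n gives the tidier solution (110, -96).
Indeed 1485·110 + 1694·(-96) = 163350 − 162624 = 726.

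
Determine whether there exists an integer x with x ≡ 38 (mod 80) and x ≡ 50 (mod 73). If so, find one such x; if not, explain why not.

The moduli 80 and 73 are coprime, so by the Chinese Remainder Theorem a unique solution modulo 5840 exists.
Any solution of the first congruence is x = 38 + 80t; substituting into the second, 80t ≡ 50 − 38 ≡ 12 (mod 73).
80 ≡ 7 (mod 73), so this reads 7t ≡ 12 (mod 73). To invert 7 modulo 73: 73 = 10·7 + 3, 7 = 2·3 + 1, 3 = 3·1 + 0, and unwinding, 1 = 7 − 2·3 = 7 − 2·(73 − 10·7) = −2·73 + 21·7. Thus 7⁻¹ ≡ 21 (mod 73).
Multiplying by 21: t ≡ 21·12 = 252 ≡ 33 (mod 73).
Taking t = 33 gives x = 38 + 80·33 = 2678.
Check: 2678 mod 80 = 38, 2678 mod 73 = 50. ✓

x = 2678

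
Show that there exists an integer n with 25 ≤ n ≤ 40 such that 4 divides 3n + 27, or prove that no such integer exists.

Scanning upward from n = 25 gives 102, 105, none divisible by 4. Try n = 27: 3·27 + 27 = 108 = 27·4, which is divisible by 4.

n = 27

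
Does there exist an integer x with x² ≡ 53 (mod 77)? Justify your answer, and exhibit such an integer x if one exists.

x = 47

Take x = 47. Then 47² = 2209 = 28·77 + 53, so 47² ≡ 53 (mod 77).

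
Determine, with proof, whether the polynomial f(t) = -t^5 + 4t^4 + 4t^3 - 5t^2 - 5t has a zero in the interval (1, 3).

f(1) = -3 and f(3) = 129, which have opposite signs.
As a polynomial, f is continuous on every closed interval.
By the Intermediate Value Theorem, f takes the value 0 somewhere in the open interval.

Yes, f has a root in the interval.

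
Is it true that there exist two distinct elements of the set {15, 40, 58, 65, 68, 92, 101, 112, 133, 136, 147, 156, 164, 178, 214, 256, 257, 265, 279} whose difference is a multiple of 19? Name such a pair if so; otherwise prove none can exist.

No such pair exists.

Residues mod 19: 15↦15, 40↦2, 58↦1, 65↦8, 68↦11, 92↦16, 101↦6, 112↦17, 133↦0, 136↦3, 147↦14, 156↦4, 164↦12, 178↦7, 214↦5, 256↦9, 257↦10, 265↦18, 279↦13.
These 19 residues are pairwise different, hence no difference of two elements is divisible by 19.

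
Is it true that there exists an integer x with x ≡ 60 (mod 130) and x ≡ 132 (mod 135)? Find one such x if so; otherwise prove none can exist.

Reduce both congruences modulo 5, which divides 130 and 135: they say x ≡ 60 (mod 5) and x ≡ 132 (mod 5).
But 60 mod 5 = 0 while 132 mod 5 = 2, a contradiction.
Hence the system has no solution.

There is no such integer.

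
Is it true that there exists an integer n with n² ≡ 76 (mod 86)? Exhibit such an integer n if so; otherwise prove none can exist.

There is no such integer.

Reduce modulo the prime factor 43 of 86: any solution would satisfy n² ≡ 33 (mod 43).
43 is prime, so by Euler's criterion 33 is a square mod 43 iff 33^((43−1)/2) = 33^21 ≡ 1 (mod 43).
Squaring successively (mod 43): 33^2 = 1089 ≡ 14; 33^4 ≡ 14² = 196 ≡ 24; 33^8 ≡ 24² = 576 ≡ 17; 33^16 ≡ 17² = 289 ≡ 31.
Since 21 = 16 + 4 + 1, 33^21 ≡ 31 · 24 · 33; multiplying out mod 43: 31·24 = 744 ≡ 13, then 13·33 = 429 ≡ 42. Thus 33^21 ≡ 42 ≡ −1 (mod 43).
By Euler's criterion 33 is a quadratic non-residue mod 43: no n satisfies n² ≡ 33 (mod 43).
So 33 is not a square mod 43, and hence 76 is not a square mod 86.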